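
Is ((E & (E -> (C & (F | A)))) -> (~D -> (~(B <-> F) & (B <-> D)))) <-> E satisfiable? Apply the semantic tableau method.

Initial set: {(((E & (E -> (C & (F | A)))) -> (~D -> (~(B <-> F) & (B <-> D)))) <-> E)}.
(((E & (E -> (C & (F | A)))) -> (~D -> (~(B <-> F) & (B <-> D)))) <-> E): β-rule — branch into ((E & (E -> (C & (F | A)))) -> (~D -> (~(B <-> F) & (B <-> D)))), E  //  ~((E & (E -> (C & (F | A)))) -> (~D -> (~(B <-> F) & (B <-> D)))), ~E.
  branch 1 (add ((E & (E -> (C & (F | A)))) -> (~D -> (~(B <-> F) & (B <-> D)))), E):
    ((E & (E -> (C & (F | A)))) -> (~D -> (~(B <-> F) & (B <-> D)))): β-rule — branch into ~(E & (E -> (C & (F | A))))  //  (~D -> (~(B <-> F) & (B <-> D))).
      branch 1.1 (add ~(E & (E -> (C & (F | A))))):
        ~(E & (E -> (C & (F | A)))): β-rule — branch into ~E  //  ~(E -> (C & (F | A))).
          branch 1.1.1 (add ~E):
            × closes — contains both E and ~E.
          branch 1.1.2 (add ~(E -> (C & (F | A)))):
            ~(E -> (C & (F | A))): α-rule — add E, ~(C & (F | A)).
            ~(C & (F | A)): β-rule — branch into ~C  //  ~(F | A).
              branch 1.1.2.1 (add ~C):
                ○ open, literals {C=false, E=true}.
              branch 1.1.2.2 (add ~(F | A)):
                ~(F | A): α-rule — add ~F, ~A.
                ○ open, literals {A=false, E=true, F=false}.
      branch 1.2 (add (~D -> (~(B <-> F) & (B <-> D)))):
        (~D -> (~(B <-> F) & (B <-> D))): β-rule — branch into ~~D  //  (~(B <-> F) & (B <-> D)).
          branch 1.2.1 (add ~~D):
            ○ open, literals {D=true, E=true}.
          branch 1.2.2 (add (~(B <-> F) & (B <-> D))):
            (~(B <-> F) & (B <-> D)): α-rule — add ~(B <-> F), (B <-> D).
            ~(B <-> F): β-rule — branch into B, ~F  //  ~B, F.
              branch 1.2.2.1 (add B, ~F):
                (B <-> D): β-rule — branch into B, D  //  ~B, ~D.
                  branch 1.2.2.1.1 (add B, D):
                    ○ open, literals {B=true, D=true, E=true, F=false}.
                  branch 1.2.2.1.2 (add ~B, ~D):
                    × closes — contains both B and ~B.
              branch 1.2.2.2 (add ~B, F):
                (B <-> D): β-rule — branch into B, D  //  ~B, ~D.
                  branch 1.2.2.2.1 (add B, D):
                    × closes — contains both B and ~B.
                  branch 1.2.2.2.2 (add ~B, ~D):
                    ○ open, literals {B=false, D=false, E=true, F=true}.
  branch 2 (add ~((E & (E -> (C & (F | A)))) -> (~D -> (~(B <-> F) & (B <-> D)))), ~E):
    ~((E & (E -> (C & (F | A)))) -> (~D -> (~(B <-> F) & (B <-> D)))): α-rule — add (E & (E -> (C & (F | A)))), ~(~D -> (~(B <-> F) & (B <-> D))).
    (E & (E -> (C & (F | A)))): α-rule — add E, (E -> (C & (F | A))).
    × closes — contains both E and ~E.
4 branches closed, 5 open.
An open branch gives a satisfying assignment: C=false, E=true.

Satisfiable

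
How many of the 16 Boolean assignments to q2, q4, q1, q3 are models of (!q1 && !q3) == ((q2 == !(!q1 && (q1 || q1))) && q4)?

Initial set: {T ((!q1 && !q3) == ((q2 == !(!q1 && (q1 || q1))) && q4))}.
T ((!q1 && !q3) == ((q2 == !(!q1 && (q1 || q1))) && q4)): β-rule — branch into T (!q1 && !q3), T ((q2 == !(!q1 && (q1 || q1))) && q4)  //  F (!q1 && !q3), F ((q2 == !(!q1 && (q1 || q1))) && q4).
  branch 1 (add T (!q1 && !q3), T ((q2 == !(!q1 && (q1 || q1))) && q4)):
    T (!q1 && !q3): α-rule — add T !q1, T !q3.
    T ((q2 == !(!q1 && (q1 || q1))) && q4): α-rule — add T (q2 == !(!q1 && (q1 || q1))), T q4.
    T (q2 == !(!q1 && (q1 || q1))): β-rule — branch into T q2, T !(!q1 && (q1 || q1))  //  F q2, F !(!q1 && (q1 || q1)).
      branch 1.1 (add T q2, T !(!q1 && (q1 || q1))):
        T !(!q1 && (q1 || q1)): β-rule — branch into F !q1  //  F (q1 || q1).
          branch 1.1.1 (add F !q1):
            × closes — contains both q1 and !q1.
          branch 1.1.2 (add F (q1 || q1)):
            F (q1 || q1): α-rule — add F q1, F q1.
            ○ open, literals {q1=0, q2=1, q3=0, q4=1}.
      branch 1.2 (add F q2, F !(!q1 && (q1 || q1))):
        F !(!q1 && (q1 || q1)): α-rule — add T !q1, T (q1 || q1).
        T (q1 || q1): β-rule — branch into T q1  //  T q1.
          branch 1.2.1 (add T q1):
            × closes — contains both q1 and !q1.
          branch 1.2.2 (add T q1):
            × closes — contains both q1 and !q1.
  branch 2 (add F (!q1 && !q3), F ((q2 == !(!q1 && (q1 || q1))) && q4)):
    F (!q1 && !q3): β-rule — branch into F !q1  //  F !q3.
      branch 2.1 (add F !q1):
        F ((q2 == !(!q1 && (q1 || q1))) && q4): β-rule — branch into F (q2 == !(!q1 && (q1 || q1)))  //  F q4.
          branch 2.1.1 (add F (q2 == !(!q1 && (q1 || q1)))):
            F (q2 == !(!q1 && (q1 || q1))): β-rule — branch into T q2, F !(!q1 && (q1 || q1))  //  F q2, T !(!q1 && (q1 || q1)).
              branch 2.1.1.1 (add T q2, F !(!q1 && (q1 || q1))):
                F !(!q1 && (q1 || q1)): α-rule — add T !q1, T (q1 || q1).
                × closes — contains both q1 and !q1.
              branch 2.1.1.2 (add F q2, T !(!q1 && (q1 || q1))):
                T !(!q1 && (q1 || q1)): β-rule — branch into F !q1  //  F (q1 || q1).
                  branch 2.1.1.2.1 (add F !q1):
                    ○ open, literals {q1=1, q2=0}.
                  branch 2.1.1.2.2 (add F (q1 || q1)):
                    F (q1 || q1): α-rule — add F q1, F q1.
                    × closes — contains both q1 and !q1.
          branch 2.1.2 (add F q4):
            ○ open, literals {q1=1, q4=0}.
      branch 2.2 (add F !q3):
        F ((q2 == !(!q1 && (q1 || q1))) && q4): β-rule — branch into F (q2 == !(!q1 && (q1 || q1)))  //  F q4.
          branch 2.2.1 (add F (q2 == !(!q1 && (q1 || q1)))):
            F (q2 == !(!q1 && (q1 || q1))): β-rule — branch into T q2, F !(!q1 && (q1 || q1))  //  F q2, T !(!q1 && (q1 || q1)).
              branch 2.2.1.1 (add T q2, F !(!q1 && (q1 || q1))):
                F !(!q1 && (q1 || q1)): α-rule — add T !q1, T (q1 || q1).
                T (q1 || q1): β-rule — branch into T q1  //  T q1.
                  branch 2.2.1.1.1 (add T q1):
                    × closes — contains both q1 and !q1.
                  branch 2.2.1.1.2 (add T q1):
                    × closes — contains both q1 and !q1.
              branch 2.2.1.2 (add F q2, T !(!q1 && (q1 || q1))):
                T !(!q1 && (q1 || q1)): β-rule — branch into F !q1  //  F (q1 || q1).
                  branch 2.2.1.2.1 (add F !q1):
                    ○ open, literals {q1=1, q2=0, q3=1}.
                  branch 2.2.1.2.2 (add F (q1 || q1)):
                    F (q1 || q1): α-rule — add F q1, F q1.
                    ○ open, literals {q1=0, q2=0, q3=1}.
          branch 2.2.2 (add F q4):
            ○ open, literals {q3=1, q4=0}.
7 branches closed, 6 open.
Each open branch fixes some atoms; the unmentioned ones are free. Counting distinct full assignments: branch {q1=0, q2=1, q3=0, q4=1} (none free) contributes 1 new; branch {q1=1, q2=0} (q4, q3) contributes 4 new; branch {q1=1, q4=0} (q2, q3) contributes 2 new; branch {q1=1, q2=0, q3=1} (q4) contributes 0 new; branch {q1=0, q2=0, q3=1} (q4) contributes 2 new; branch {q3=1, q4=0} (q2, q1) contributes 1 new. Total: 10.

10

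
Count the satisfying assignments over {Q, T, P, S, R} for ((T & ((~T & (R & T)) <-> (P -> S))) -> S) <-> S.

20

Initial set: {(((T & ((~T & (R & T)) <-> (P -> S))) -> S) <-> S)}.
(((T & ((~T & (R & T)) <-> (P -> S))) -> S) <-> S): β-rule — branch into ((T & ((~T & (R & T)) <-> (P -> S))) -> S), S  //  ~((T & ((~T & (R & T)) <-> (P -> S))) -> S), ~S.
  branch 1 (add ((T & ((~T & (R & T)) <-> (P -> S))) -> S), S):
    ((T & ((~T & (R & T)) <-> (P -> S))) -> S): β-rule — branch into ~(T & ((~T & (R & T)) <-> (P -> S)))  //  S.
      branch 1.1 (add ~(T & ((~T & (R & T)) <-> (P -> S)))):
        ~(T & ((~T & (R & T)) <-> (P -> S))): β-rule — branch into ~T  //  ~((~T & (R & T)) <-> (P -> S)).
          branch 1.1.1 (add ~T):
            ○ open, literals {S=true, T=false}.
          branch 1.1.2 (add ~((~T & (R & T)) <-> (P -> S))):
            ~((~T & (R & T)) <-> (P -> S)): β-rule — branch into (~T & (R & T)), ~(P -> S)  //  ~(~T & (R & T)), (P -> S).
              branch 1.1.2.1 (add (~T & (R & T)), ~(P -> S)):
                (~T & (R & T)): α-rule — add ~T, (R & T).
                ~(P -> S): α-rule — add P, ~S.
                × closes — contains both S and ~S.
              branch 1.1.2.2 (add ~(~T & (R & T)), (P -> S)):
                ~(~T & (R & T)): β-rule — branch into ~~T  //  ~(R & T).
                  branch 1.1.2.2.1 (add ~~T):
                    (P -> S): β-rule — branch into ~P  //  S.
                      branch 1.1.2.2.1.1 (add ~P):
                        ○ open, literals {P=false, S=true, T=true}.
                      branch 1.1.2.2.1.2 (add S):
                        ○ open, literals {S=true, T=true}.
                  branch 1.1.2.2.2 (add ~(R & T)):
                    (P -> S): β-rule — branch into ~P  //  S.
                      branch 1.1.2.2.2.1 (add ~P):
                        ~(R & T): β-rule — branch into ~R  //  ~T.
                          branch 1.1.2.2.2.1.1 (add ~R):
                            ○ open, literals {P=false, R=false, S=true}.
                          branch 1.1.2.2.2.1.2 (add ~T):
                            ○ open, literals {P=false, S=true, T=false}.
                      branch 1.1.2.2.2.2 (add S):
                        ~(R & T): β-rule — branch into ~R  //  ~T.
                          branch 1.1.2.2.2.2.1 (add ~R):
                            ○ open, literals {R=false, S=true}.
                          branch 1.1.2.2.2.2.2 (add ~T):
                            ○ open, literals {S=true, T=false}.
      branch 1.2 (add S):
        ○ open, literals {S=true}.
  branch 2 (add ~((T & ((~T & (R & T)) <-> (P -> S))) -> S), ~S):
    ~((T & ((~T & (R & T)) <-> (P -> S))) -> S): α-rule — add (T & ((~T & (R & T)) <-> (P -> S))), ~S.
    (T & ((~T & (R & T)) <-> (P -> S))): α-rule — add T, ((~T & (R & T)) <-> (P -> S)).
    ((~T & (R & T)) <-> (P -> S)): β-rule — branch into (~T & (R & T)), (P -> S)  //  ~(~T & (R & T)), ~(P -> S).
      branch 2.1 (add (~T & (R & T)), (P -> S)):
        (~T & (R & T)): α-rule — add ~T, (R & T).
        × closes — contains both T and ~T.
      branch 2.2 (add ~(~T & (R & T)), ~(P -> S)):
        ~(P -> S): α-rule — add P, ~S.
        ~(~T & (R & T)): β-rule — branch into ~~T  //  ~(R & T).
          branch 2.2.1 (add ~~T):
            ○ open, literals {P=true, S=false, T=true}.
          branch 2.2.2 (add ~(R & T)):
            ~(R & T): β-rule — branch into ~R  //  ~T.
              branch 2.2.2.1 (add ~R):
                ○ open, literals {P=true, R=false, S=false, T=true}.
              branch 2.2.2.2 (add ~T):
                × closes — contains both T and ~T.
3 branches closed, 10 open.
Each open branch fixes some atoms; the unmentioned ones are free. Counting distinct full assignments: branch {S=true, T=false} (Q, P, R) contributes 8 new; branch {P=false, S=true, T=true} (Q, R) contributes 4 new; branch {S=true, T=true} (Q, P, R) contributes 4 new; branch {P=false, R=false, S=true} (Q, T) contributes 0 new; branch {P=false, S=true, T=false} (Q, R) contributes 0 new; branch {R=false, S=true} (Q, T, P) contributes 0 new; branch {S=true, T=false} (Q, P, R) contributes 0 new; branch {S=true} (Q, T, P, R) contributes 0 new; branch {P=true, S=false, T=true} (Q, R) contributes 4 new; branch {P=true, R=false, S=false, T=true} (Q) contributes 0 new. Total: 20.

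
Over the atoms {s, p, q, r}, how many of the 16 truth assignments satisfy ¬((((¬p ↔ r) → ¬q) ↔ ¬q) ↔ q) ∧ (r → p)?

Initial set: {(¬((((¬p ↔ r) → ¬q) ↔ ¬q) ↔ q) ∧ (r → p))}.
(¬((((¬p ↔ r) → ¬q) ↔ ¬q) ↔ q) ∧ (r → p)): α-rule — add ¬((((¬p ↔ r) → ¬q) ↔ ¬q) ↔ q), (r → p).
¬((((¬p ↔ r) → ¬q) ↔ ¬q) ↔ q): β-rule — branch into (((¬p ↔ r) → ¬q) ↔ ¬q), ¬q  //  ¬(((¬p ↔ r) → ¬q) ↔ ¬q), q.
  branch 1 (add (((¬p ↔ r) → ¬q) ↔ ¬q), ¬q):
    (r → p): β-rule — branch into ¬r  //  p.
      branch 1.1 (add ¬r):
        (((¬p ↔ r) → ¬q) ↔ ¬q): β-rule — branch into ((¬p ↔ r) → ¬q), ¬q  //  ¬((¬p ↔ r) → ¬q), ¬¬q.
          branch 1.1.1 (add ((¬p ↔ r) → ¬q), ¬q):
            ((¬p ↔ r) → ¬q): β-rule — branch into ¬(¬p ↔ r)  //  ¬q.
              branch 1.1.1.1 (add ¬(¬p ↔ r)):
                ¬(¬p ↔ r): β-rule — branch into ¬p, ¬r  //  ¬¬p, r.
                  branch 1.1.1.1.1 (add ¬p, ¬r):
                    ○ open, literals {p=0, q=0, r=0}.
                  branch 1.1.1.1.2 (add ¬¬p, r):
                    × closes — contains both r and ¬r.
              branch 1.1.1.2 (add ¬q):
                ○ open, literals {q=0, r=0}.
          branch 1.1.2 (add ¬((¬p ↔ r) → ¬q), ¬¬q):
            × closes — contains both q and ¬q.
      branch 1.2 (add p):
        (((¬p ↔ r) → ¬q) ↔ ¬q): β-rule — branch into ((¬p ↔ r) → ¬q), ¬q  //  ¬((¬p ↔ r) → ¬q), ¬¬q.
          branch 1.2.1 (add ((¬p ↔ r) → ¬q), ¬q):
            ((¬p ↔ r) → ¬q): β-rule — branch into ¬(¬p ↔ r)  //  ¬q.
              branch 1.2.1.1 (add ¬(¬p ↔ r)):
                ¬(¬p ↔ r): β-rule — branch into ¬p, ¬r  //  ¬¬p, r.
                  branch 1.2.1.1.1 (add ¬p, ¬r):
                    × closes — contains both p and ¬p.
                  branch 1.2.1.1.2 (add ¬¬p, r):
                    ○ open, literals {p=1, q=0, r=1}.
              branch 1.2.1.2 (add ¬q):
                ○ open, literals {p=1, q=0}.
          branch 1.2.2 (add ¬((¬p ↔ r) → ¬q), ¬¬q):
            × closes — contains both q and ¬q.
  branch 2 (add ¬(((¬p ↔ r) → ¬q) ↔ ¬q), q):
    (r → p): β-rule — branch into ¬r  //  p.
      branch 2.1 (add ¬r):
        ¬(((¬p ↔ r) → ¬q) ↔ ¬q): β-rule — branch into ((¬p ↔ r) → ¬q), ¬¬q  //  ¬((¬p ↔ r) → ¬q), ¬q.
          branch 2.1.1 (add ((¬p ↔ r) → ¬q), ¬¬q):
            ((¬p ↔ r) → ¬q): β-rule — branch into ¬(¬p ↔ r)  //  ¬q.
              branch 2.1.1.1 (add ¬(¬p ↔ r)):
                ¬(¬p ↔ r): β-rule — branch into ¬p, ¬r  //  ¬¬p, r.
                  branch 2.1.1.1.1 (add ¬p, ¬r):
                    ○ open, literals {p=0, q=1, r=0}.
                  branch 2.1.1.1.2 (add ¬¬p, r):
                    × closes — contains both r and ¬r.
              branch 2.1.1.2 (add ¬q):
                × closes — contains both q and ¬q.
          branch 2.1.2 (add ¬((¬p ↔ r) → ¬q), ¬q):
            × closes — contains both q and ¬q.
      branch 2.2 (add p):
        ¬(((¬p ↔ r) → ¬q) ↔ ¬q): β-rule — branch into ((¬p ↔ r) → ¬q), ¬¬q  //  ¬((¬p ↔ r) → ¬q), ¬q.
          branch 2.2.1 (add ((¬p ↔ r) → ¬q), ¬¬q):
            ((¬p ↔ r) → ¬q): β-rule — branch into ¬(¬p ↔ r)  //  ¬q.
              branch 2.2.1.1 (add ¬(¬p ↔ r)):
                ¬(¬p ↔ r): β-rule — branch into ¬p, ¬r  //  ¬¬p, r.
                  branch 2.2.1.1.1 (add ¬p, ¬r):
                    × closes — contains both p and ¬p.
                  branch 2.2.1.1.2 (add ¬¬p, r):
                    ○ open, literals {p=1, q=1, r=1}.
              branch 2.2.1.2 (add ¬q):
                × closes — contains both q and ¬q.
          branch 2.2.2 (add ¬((¬p ↔ r) → ¬q), ¬q):
            × closes — contains both q and ¬q.
10 branches closed, 6 open.
Each open branch fixes some atoms; the unmentioned ones are free. Counting distinct full assignments: branch {p=0, q=0, r=0} (s) contributes 2 new; branch {q=0, r=0} (s, p) contributes 2 new; branch {p=1, q=0, r=1} (s) contributes 2 new; branch {p=1, q=0} (s, r) contributes 0 new; branch {p=0, q=1, r=0} (s) contributes 2 new; branch {p=1, q=1, r=1} (s) contributes 2 new. Total: 10.

10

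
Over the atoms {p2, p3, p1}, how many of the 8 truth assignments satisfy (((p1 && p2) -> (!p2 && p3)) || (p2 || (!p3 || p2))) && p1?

4

Initial set: {((((p1 && p2) -> (!p2 && p3)) || (p2 || (!p3 || p2))) && p1)}.
((((p1 && p2) -> (!p2 && p3)) || (p2 || (!p3 || p2))) && p1): α-rule — add (((p1 && p2) -> (!p2 && p3)) || (p2 || (!p3 || p2))), p1.
(((p1 && p2) -> (!p2 && p3)) || (p2 || (!p3 || p2))): β-rule — branch into ((p1 && p2) -> (!p2 && p3))  //  (p2 || (!p3 || p2)).
  branch 1 (add ((p1 && p2) -> (!p2 && p3))):
    ((p1 && p2) -> (!p2 && p3)): β-rule — branch into !(p1 && p2)  //  (!p2 && p3).
      branch 1.1 (add !(p1 && p2)):
        !(p1 && p2): β-rule — branch into !p1  //  !p2.
          branch 1.1.1 (add !p1):
            × closes — contains both p1 and !p1.
          branch 1.1.2 (add !p2):
            ○ open, literals {p1=1, p2=0}.
      branch 1.2 (add (!p2 && p3)):
        (!p2 && p3): α-rule — add !p2, p3.
        ○ open, literals {p1=1, p2=0, p3=1}.
  branch 2 (add (p2 || (!p3 || p2))):
    (p2 || (!p3 || p2)): β-rule — branch into p2  //  (!p3 || p2).
      branch 2.1 (add p2):
        ○ open, literals {p1=1, p2=1}.
      branch 2.2 (add (!p3 || p2)):
        (!p3 || p2): β-rule — branch into !p3  //  p2.
          branch 2.2.1 (add !p3):
            ○ open, literals {p1=1, p3=0}.
          branch 2.2.2 (add p2):
            ○ open, literals {p1=1, p2=1}.
1 branch closed, 5 open.
Each open branch fixes some atoms; the unmentioned ones are free. Counting distinct full assignments: branch {p1=1, p2=0} (p3) contributes 2 new; branch {p1=1, p2=0, p3=1} (none free) contributes 0 new; branch {p1=1, p2=1} (p3) contributes 2 new; branch {p1=1, p3=0} (p2) contributes 0 new; branch {p1=1, p2=1} (p3) contributes 0 new. Total: 4.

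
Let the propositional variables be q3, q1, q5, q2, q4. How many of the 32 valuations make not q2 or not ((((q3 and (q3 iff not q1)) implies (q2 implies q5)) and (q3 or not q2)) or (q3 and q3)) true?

24

Initial set: {(not q2 or not ((((q3 and (q3 iff not q1)) implies (q2 implies q5)) and (q3 or not q2)) or (q3 and q3)))}.
(not q2 or not ((((q3 and (q3 iff not q1)) implies (q2 implies q5)) and (q3 or not q2)) or (q3 and q3))): β-rule — branch into not q2  //  not ((((q3 and (q3 iff not q1)) implies (q2 implies q5)) and (q3 or not q2)) or (q3 and q3)).
  branch 1 (add not q2):
    ○ open, literals {q2=0}.
  branch 2 (add not ((((q3 and (q3 iff not q1)) implies (q2 implies q5)) and (q3 or not q2)) or (q3 and q3))):
    not ((((q3 and (q3 iff not q1)) implies (q2 implies q5)) and (q3 or not q2)) or (q3 and q3)): α-rule — add not (((q3 and (q3 iff not q1)) implies (q2 implies q5)) and (q3 or not q2)), not (q3 and q3).
    not (((q3 and (q3 iff not q1)) implies (q2 implies q5)) and (q3 or not q2)): β-rule — branch into not ((q3 and (q3 iff not q1)) implies (q2 implies q5))  //  not (q3 or not q2).
      branch 2.1 (add not ((q3 and (q3 iff not q1)) implies (q2 implies q5))):
        not ((q3 and (q3 iff not q1)) implies (q2 implies q5)): α-rule — add (q3 and (q3 iff not q1)), not (q2 implies q5).
        (q3 and (q3 iff not q1)): α-rule — add q3, (q3 iff not q1).
        not (q2 implies q5): α-rule — add q2, not q5.
        not (q3 and q3): β-rule — branch into not q3  //  not q3.
          branch 2.1.1 (add not q3):
            × closes — contains both q3 and not q3.
          branch 2.1.2 (add not q3):
            × closes — contains both q3 and not q3.
      branch 2.2 (add not (q3 or not q2)):
        not (q3 or not q2): α-rule — add not q3, not not q2.
        not (q3 and q3): β-rule — branch into not q3  //  not q3.
          branch 2.2.1 (add not q3):
            ○ open, literals {q2=1, q3=0}.
          branch 2.2.2 (add not q3):
            ○ open, literals {q2=1, q3=0}.
2 branches closed, 3 open.
Each open branch fixes some atoms; the unmentioned ones are free. Counting distinct full assignments: branch {q2=0} (q3, q1, q5, q4) contributes 16 new; branch {q2=1, q3=0} (q1, q5, q4) contributes 8 new; branch {q2=1, q3=0} (q1, q5, q4) contributes 0 new. Total: 24.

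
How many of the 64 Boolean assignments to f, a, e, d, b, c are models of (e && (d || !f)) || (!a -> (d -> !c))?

60

Initial set: {((e && (d || !f)) || (!a -> (d -> !c)))}.
((e && (d || !f)) || (!a -> (d -> !c))): β-rule — branch into (e && (d || !f))  //  (!a -> (d -> !c)).
  branch 1 (add (e && (d || !f))):
    (e && (d || !f)): α-rule — add e, (d || !f).
    (d || !f): β-rule — branch into d  //  !f.
      branch 1.1 (add d):
        ○ open, literals {d=true, e=true}.
      branch 1.2 (add !f):
        ○ open, literals {e=true, f=false}.
  branch 2 (add (!a -> (d -> !c))):
    (!a -> (d -> !c)): β-rule — branch into !!a  //  (d -> !c).
      branch 2.1 (add !!a):
        ○ open, literals {a=true}.
      branch 2.2 (add (d -> !c)):
        (d -> !c): β-rule — branch into !d  //  !c.
          branch 2.2.1 (add !d):
            ○ open, literals {d=false}.
          branch 2.2.2 (add !c):
            ○ open, literals {c=false}.
0 branches closed, 5 open.
Each open branch fixes some atoms; the unmentioned ones are free. Counting distinct full assignments: branch {d=true, e=true} (f, a, b, c) contributes 16 new; branch {e=true, f=false} (a, d, b, c) contributes 8 new; branch {a=true} (f, e, d, b, c) contributes 20 new; branch {d=false} (f, a, e, b, c) contributes 12 new; branch {c=false} (f, a, e, d, b) contributes 4 new. Total: 60.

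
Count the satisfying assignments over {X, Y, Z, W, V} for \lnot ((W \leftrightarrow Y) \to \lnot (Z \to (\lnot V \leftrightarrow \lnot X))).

Initial set: {\lnot ((W \leftrightarrow Y) \to \lnot (Z \to (\lnot V \leftrightarrow \lnot X)))}.
\lnot ((W \leftrightarrow Y) \to \lnot (Z \to (\lnot V \leftrightarrow \lnot X))): α-rule — add (W \leftrightarrow Y), \lnot \lnot (Z \to (\lnot V \leftrightarrow \lnot X)).
(W \leftrightarrow Y): β-rule — branch into W, Y  //  \lnot W, \lnot Y.
  branch 1 (add W, Y):
    \lnot \lnot (Z \to (\lnot V \leftrightarrow \lnot X)): β-rule — branch into \lnot Z  //  (\lnot V \leftrightarrow \lnot X).
      branch 1.1 (add \lnot Z):
        ○ open, literals {W=1, Y=1, Z=0}.
      branch 1.2 (add (\lnot V \leftrightarrow \lnot X)):
        (\lnot V \leftrightarrow \lnot X): β-rule — branch into \lnot V, \lnot X  //  \lnot \lnot V, \lnot \lnot X.
          branch 1.2.1 (add \lnot V, \lnot X):
            ○ open, literals {V=0, W=1, X=0, Y=1}.
          branch 1.2.2 (add \lnot \lnot V, \lnot \lnot X):
            ○ open, literals {V=1, W=1, X=1, Y=1}.
  branch 2 (add \lnot W, \lnot Y):
    \lnot \lnot (Z \to (\lnot V \leftrightarrow \lnot X)): β-rule — branch into \lnot Z  //  (\lnot V \leftrightarrow \lnot X).
      branch 2.1 (add \lnot Z):
        ○ open, literals {W=0, Y=0, Z=0}.
      branch 2.2 (add (\lnot V \leftrightarrow \lnot X)):
        (\lnot V \leftrightarrow \lnot X): β-rule — branch into \lnot V, \lnot X  //  \lnot \lnot V, \lnot \lnot X.
          branch 2.2.1 (add \lnot V, \lnot X):
            ○ open, literals {V=0, W=0, X=0, Y=0}.
          branch 2.2.2 (add \lnot \lnot V, \lnot \lnot X):
            ○ open, literals {V=1, W=0, X=1, Y=0}.
0 branches closed, 6 open.
Each open branch fixes some atoms; the unmentioned ones are free. Counting distinct full assignments: branch {W=1, Y=1, Z=0} (X, V) contributes 4 new; branch {V=0, W=1, X=0, Y=1} (Z) contributes 1 new; branch {V=1, W=1, X=1, Y=1} (Z) contributes 1 new; branch {W=0, Y=0, Z=0} (X, V) contributes 4 new; branch {V=0, W=0, X=0, Y=0} (Z) contributes 1 new; branch {V=1, W=0, X=1, Y=0} (Z) contributes 1 new. Total: 12.

12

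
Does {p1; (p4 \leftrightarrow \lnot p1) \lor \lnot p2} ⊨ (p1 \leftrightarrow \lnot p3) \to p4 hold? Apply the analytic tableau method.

No

Initial set: {T p1; T ((p4 \leftrightarrow \lnot p1) \lor \lnot p2); F ((p1 \leftrightarrow \lnot p3) \to p4)}.
F ((p1 \leftrightarrow \lnot p3) \to p4): α-rule — add T (p1 \leftrightarrow \lnot p3), F p4.
T ((p4 \leftrightarrow \lnot p1) \lor \lnot p2): β-rule — branch into T (p4 \leftrightarrow \lnot p1)  //  T \lnot p2.
  branch 1 (add T (p4 \leftrightarrow \lnot p1)):
    T (p1 \leftrightarrow \lnot p3): β-rule — branch into T p1, T \lnot p3  //  F p1, F \lnot p3.
      branch 1.1 (add T p1, T \lnot p3):
        T (p4 \leftrightarrow \lnot p1): β-rule — branch into T p4, T \lnot p1  //  F p4, F \lnot p1.
          branch 1.1.1 (add T p4, T \lnot p1):
            × closes — contains both p4 and \lnot p4.
          branch 1.1.2 (add F p4, F \lnot p1):
            ○ open, literals {p1=T, p3=F, p4=F}.
      branch 1.2 (add F p1, F \lnot p3):
        × closes — contains both p1 and \lnot p1.
  branch 2 (add T \lnot p2):
    T (p1 \leftrightarrow \lnot p3): β-rule — branch into T p1, T \lnot p3  //  F p1, F \lnot p3.
      branch 2.1 (add T p1, T \lnot p3):
        ○ open, literals {p1=T, p2=F, p3=F, p4=F}.
      branch 2.2 (add F p1, F \lnot p3):
        × closes — contains both p1 and \lnot p1.
3 branches closed, 2 open.
An open branch gives a countermodel: p1=T, p3=F, p4=F (unmentioned atoms arbitrary); the premises hold there but the conclusion fails.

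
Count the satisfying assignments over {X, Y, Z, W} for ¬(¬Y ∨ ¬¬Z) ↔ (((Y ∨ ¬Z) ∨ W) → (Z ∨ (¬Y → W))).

Initial set: {(¬(¬Y ∨ ¬¬Z) ↔ (((Y ∨ ¬Z) ∨ W) → (Z ∨ (¬Y → W))))}.
(¬(¬Y ∨ ¬¬Z) ↔ (((Y ∨ ¬Z) ∨ W) → (Z ∨ (¬Y → W)))): β-rule — branch into ¬(¬Y ∨ ¬¬Z), (((Y ∨ ¬Z) ∨ W) → (Z ∨ (¬Y → W)))  //  ¬¬(¬Y ∨ ¬¬Z), ¬(((Y ∨ ¬Z) ∨ W) → (Z ∨ (¬Y → W))).
  branch 1 (add ¬(¬Y ∨ ¬¬Z), (((Y ∨ ¬Z) ∨ W) → (Z ∨ (¬Y → W)))):
    ¬(¬Y ∨ ¬¬Z): α-rule — add ¬¬Y, ¬¬¬Z.
    ¬¬¬Z: drop double negation, giving ¬Z.
    (((Y ∨ ¬Z) ∨ W) → (Z ∨ (¬Y → W))): β-rule — branch into ¬((Y ∨ ¬Z) ∨ W)  //  (Z ∨ (¬Y → W)).
      branch 1.1 (add ¬((Y ∨ ¬Z) ∨ W)):
        ¬((Y ∨ ¬Z) ∨ W): α-rule — add ¬(Y ∨ ¬Z), ¬W.
        ¬(Y ∨ ¬Z): α-rule — add ¬Y, ¬¬Z.
        × closes — contains both Y and ¬Y.
      branch 1.2 (add (Z ∨ (¬Y → W))):
        (Z ∨ (¬Y → W)): β-rule — branch into Z  //  (¬Y → W).
          branch 1.2.1 (add Z):
            × closes — contains both Z and ¬Z.
          branch 1.2.2 (add (¬Y → W)):
            (¬Y → W): β-rule — branch into ¬¬Y  //  W.
              branch 1.2.2.1 (add ¬¬Y):
                ○ open, literals {Y=true, Z=false}.
              branch 1.2.2.2 (add W):
                ○ open, literals {W=true, Y=true, Z=false}.
  branch 2 (add ¬¬(¬Y ∨ ¬¬Z), ¬(((Y ∨ ¬Z) ∨ W) → (Z ∨ (¬Y → W)))):
    ¬(((Y ∨ ¬Z) ∨ W) → (Z ∨ (¬Y → W))): α-rule — add ((Y ∨ ¬Z) ∨ W), ¬(Z ∨ (¬Y → W)).
    ¬(Z ∨ (¬Y → W)): α-rule — add ¬Z, ¬(¬Y → W).
    ¬(¬Y → W): α-rule — add ¬Y, ¬W.
    ¬¬(¬Y ∨ ¬¬Z): β-rule — branch into ¬Y  //  ¬¬Z.
      branch 2.1 (add ¬Y):
        ((Y ∨ ¬Z) ∨ W): β-rule — branch into (Y ∨ ¬Z)  //  W.
          branch 2.1.1 (add (Y ∨ ¬Z)):
            (Y ∨ ¬Z): β-rule — branch into Y  //  ¬Z.
              branch 2.1.1.1 (add Y):
                × closes — contains both Y and ¬Y.
              branch 2.1.1.2 (add ¬Z):
                ○ open, literals {W=false, Y=false, Z=false}.
          branch 2.1.2 (add W):
            × closes — contains both W and ¬W.
      branch 2.2 (add ¬¬Z):
        ¬¬Z: drop double negation, giving Z.
        × closes — contains both Z and ¬Z.
5 branches closed, 3 open.
Each open branch fixes some atoms; the unmentioned ones are free. Counting distinct full assignments: branch {Y=true, Z=false} (X, W) contributes 4 new; branch {W=true, Y=true, Z=false} (X) contributes 0 new; branch {W=false, Y=false, Z=false} (X) contributes 2 new. Total: 6.

6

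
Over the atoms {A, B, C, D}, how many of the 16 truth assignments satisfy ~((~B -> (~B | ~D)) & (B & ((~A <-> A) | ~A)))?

12

Initial set: {T ~((~B -> (~B | ~D)) & (B & ((~A <-> A) | ~A)))}.
T ~((~B -> (~B | ~D)) & (B & ((~A <-> A) | ~A))): β-rule — branch into F (~B -> (~B | ~D))  //  F (B & ((~A <-> A) | ~A)).
  branch 1 (add F (~B -> (~B | ~D))):
    F (~B -> (~B | ~D)): α-rule — add T ~B, F (~B | ~D).
    F (~B | ~D): α-rule — add F ~B, F ~D.
    × closes — contains both B and ~B.
  branch 2 (add F (B & ((~A <-> A) | ~A))):
    F (B & ((~A <-> A) | ~A)): β-rule — branch into F B  //  F ((~A <-> A) | ~A).
      branch 2.1 (add F B):
        ○ open, literals {B=F}.
      branch 2.2 (add F ((~A <-> A) | ~A)):
        F ((~A <-> A) | ~A): α-rule — add F (~A <-> A), F ~A.
        F (~A <-> A): β-rule — branch into T ~A, F A  //  F ~A, T A.
          branch 2.2.1 (add T ~A, F A):
            × closes — contains both A and ~A.
          branch 2.2.2 (add F ~A, T A):
            ○ open, literals {A=T}.
2 branches closed, 2 open.
Each open branch fixes some atoms; the unmentioned ones are free. Counting distinct full assignments: branch {B=F} (A, C, D) contributes 8 new; branch {A=T} (B, C, D) contributes 4 new. Total: 12.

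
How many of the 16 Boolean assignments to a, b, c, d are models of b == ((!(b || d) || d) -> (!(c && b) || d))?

8

Initial set: {T (b == ((!(b || d) || d) -> (!(c && b) || d)))}.
T (b == ((!(b || d) || d) -> (!(c && b) || d))): β-rule — branch into T b, T ((!(b || d) || d) -> (!(c && b) || d))  //  F b, F ((!(b || d) || d) -> (!(c && b) || d)).
  branch 1 (add T b, T ((!(b || d) || d) -> (!(c && b) || d))):
    T ((!(b || d) || d) -> (!(c && b) || d)): β-rule — branch into F (!(b || d) || d)  //  T (!(c && b) || d).
      branch 1.1 (add F (!(b || d) || d)):
        F (!(b || d) || d): α-rule — add F !(b || d), F d.
        F !(b || d): β-rule — branch into T b  //  T d.
          branch 1.1.1 (add T b):
            ○ open, literals {b=true, d=false}.
          branch 1.1.2 (add T d):
            × closes — contains both d and !d.
      branch 1.2 (add T (!(c && b) || d)):
        T (!(c && b) || d): β-rule — branch into T !(c && b)  //  T d.
          branch 1.2.1 (add T !(c && b)):
            T !(c && b): β-rule — branch into F c  //  F b.
              branch 1.2.1.1 (add F c):
                ○ open, literals {b=true, c=false}.
              branch 1.2.1.2 (add F b):
                × closes — contains both b and !b.
          branch 1.2.2 (add T d):
            ○ open, literals {b=true, d=true}.
  branch 2 (add F b, F ((!(b || d) || d) -> (!(c && b) || d))):
    F ((!(b || d) || d) -> (!(c && b) || d)): α-rule — add T (!(b || d) || d), F (!(c && b) || d).
    F (!(c && b) || d): α-rule — add F !(c && b), F d.
    F !(c && b): α-rule — add T c, T b.
    × closes — contains both b and !b.
3 branches closed, 3 open.
Each open branch fixes some atoms; the unmentioned ones are free. Counting distinct full assignments: branch {b=true, d=false} (a, c) contributes 4 new; branch {b=true, c=false} (a, d) contributes 2 new; branch {b=true, d=true} (a, c) contributes 2 new. Total: 8.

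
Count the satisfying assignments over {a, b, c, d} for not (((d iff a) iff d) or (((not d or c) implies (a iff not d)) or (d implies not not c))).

Initial set: {not (((d iff a) iff d) or (((not d or c) implies (a iff not d)) or (d implies not not c)))}.
not (((d iff a) iff d) or (((not d or c) implies (a iff not d)) or (d implies not not c))): α-rule — add not ((d iff a) iff d), not (((not d or c) implies (a iff not d)) or (d implies not not c)).
not (((not d or c) implies (a iff not d)) or (d implies not not c)): α-rule — add not ((not d or c) implies (a iff not d)), not (d implies not not c).
not ((not d or c) implies (a iff not d)): α-rule — add (not d or c), not (a iff not d).
not (d implies not not c): α-rule — add d, not not not c.
not not not c: drop double negation, giving not c.
not ((d iff a) iff d): β-rule — branch into (d iff a), not d  //  not (d iff a), d.
  branch 1 (add (d iff a), not d):
    × closes — contains both d and not d.
  branch 2 (add not (d iff a), d):
    (not d or c): β-rule — branch into not d  //  c.
      branch 2.1 (add not d):
        × closes — contains both d and not d.
      branch 2.2 (add c):
        × closes — contains both c and not c.
All 3 branches close.
No open branches: the formula has 0 satisfying assignments.

0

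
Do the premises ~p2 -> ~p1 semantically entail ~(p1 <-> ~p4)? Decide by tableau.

Initial set: {(~p2 -> ~p1); ~~(p1 <-> ~p4)}.
(~p2 -> ~p1): β-rule — branch into ~~p2  //  ~p1.
  branch 1 (add ~~p2):
    ~~(p1 <-> ~p4): β-rule — branch into p1, ~p4  //  ~p1, ~~p4.
      branch 1.1 (add p1, ~p4):
        ○ open, literals {p1=true, p2=true, p4=false}.
      branch 1.2 (add ~p1, ~~p4):
        ○ open, literals {p1=false, p2=true, p4=true}.
  branch 2 (add ~p1):
    ~~(p1 <-> ~p4): β-rule — branch into p1, ~p4  //  ~p1, ~~p4.
      branch 2.1 (add p1, ~p4):
        × closes — contains both p1 and ~p1.
      branch 2.2 (add ~p1, ~~p4):
        ○ open, literals {p1=false, p4=true}.
1 branch closed, 3 open.
An open branch gives a countermodel: p1=true, p2=true, p4=false (unmentioned atoms arbitrary); the premises hold there but the conclusion fails.

No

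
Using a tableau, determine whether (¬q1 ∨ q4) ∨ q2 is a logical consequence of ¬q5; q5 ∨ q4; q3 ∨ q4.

Yes

Initial set: {¬q5; (q5 ∨ q4); (q3 ∨ q4); ¬((¬q1 ∨ q4) ∨ q2)}.
¬((¬q1 ∨ q4) ∨ q2): α-rule — add ¬(¬q1 ∨ q4), ¬q2.
¬(¬q1 ∨ q4): α-rule — add ¬¬q1, ¬q4.
(q5 ∨ q4): β-rule — branch into q5  //  q4.
  branch 1 (add q5):
    × closes — contains both q5 and ¬q5.
  branch 2 (add q4):
    × closes — contains both q4 and ¬q4.
All 2 branches close.
Every branch closed, so the premises entail the conclusion.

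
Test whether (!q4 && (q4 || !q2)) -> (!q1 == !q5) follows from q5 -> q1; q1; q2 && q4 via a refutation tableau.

Yes

Initial set: {T (q5 -> q1); T q1; T (q2 && q4); F ((!q4 && (q4 || !q2)) -> (!q1 == !q5))}.
T (q2 && q4): α-rule — add T q2, T q4.
F ((!q4 && (q4 || !q2)) -> (!q1 == !q5)): α-rule — add T (!q4 && (q4 || !q2)), F (!q1 == !q5).
T (!q4 && (q4 || !q2)): α-rule — add T !q4, T (q4 || !q2).
× closes — contains both q4 and !q4.
All 1 branch closes.
Every branch closed, so the premises entail the conclusion.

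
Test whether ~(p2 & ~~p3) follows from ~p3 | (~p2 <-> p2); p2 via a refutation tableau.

Yes

Initial set: {(~p3 | (~p2 <-> p2)); p2; ~~(p2 & ~~p3)}.
~~(p2 & ~~p3): α-rule — add p2, ~~p3.
~~p3: drop double negation, giving p3.
(~p3 | (~p2 <-> p2)): β-rule — branch into ~p3  //  (~p2 <-> p2).
  branch 1 (add ~p3):
    × closes — contains both p3 and ~p3.
  branch 2 (add (~p2 <-> p2)):
    (~p2 <-> p2): β-rule — branch into ~p2, p2  //  ~~p2, ~p2.
      branch 2.1 (add ~p2, p2):
        × closes — contains both p2 and ~p2.
      branch 2.2 (add ~~p2, ~p2):
        × closes — contains both p2 and ~p2.
All 3 branches close.
Every branch closed, so the premises entail the conclusion.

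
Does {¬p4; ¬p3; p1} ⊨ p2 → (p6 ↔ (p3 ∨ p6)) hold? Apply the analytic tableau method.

Initial set: {¬p4; ¬p3; p1; ¬(p2 → (p6 ↔ (p3 ∨ p6)))}.
¬(p2 → (p6 ↔ (p3 ∨ p6))): α-rule — add p2, ¬(p6 ↔ (p3 ∨ p6)).
¬(p6 ↔ (p3 ∨ p6)): β-rule — branch into p6, ¬(p3 ∨ p6)  //  ¬p6, (p3 ∨ p6).
  branch 1 (add p6, ¬(p3 ∨ p6)):
    ¬(p3 ∨ p6): α-rule — add ¬p3, ¬p6.
    × closes — contains both p6 and ¬p6.
  branch 2 (add ¬p6, (p3 ∨ p6)):
    (p3 ∨ p6): β-rule — branch into p3  //  p6.
      branch 2.1 (add p3):
        × closes — contains both p3 and ¬p3.
      branch 2.2 (add p6):
        × closes — contains both p6 and ¬p6.
All 3 branches close.
Every branch closed, so the premises entail the conclusion.

Yes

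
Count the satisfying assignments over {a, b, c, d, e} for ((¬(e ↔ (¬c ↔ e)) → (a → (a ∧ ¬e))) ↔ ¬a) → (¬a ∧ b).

20

Initial set: {(((¬(e ↔ (¬c ↔ e)) → (a → (a ∧ ¬e))) ↔ ¬a) → (¬a ∧ b))}.
(((¬(e ↔ (¬c ↔ e)) → (a → (a ∧ ¬e))) ↔ ¬a) → (¬a ∧ b)): β-rule — branch into ¬((¬(e ↔ (¬c ↔ e)) → (a → (a ∧ ¬e))) ↔ ¬a)  //  (¬a ∧ b).
  branch 1 (add ¬((¬(e ↔ (¬c ↔ e)) → (a → (a ∧ ¬e))) ↔ ¬a)):
    ¬((¬(e ↔ (¬c ↔ e)) → (a → (a ∧ ¬e))) ↔ ¬a): β-rule — branch into (¬(e ↔ (¬c ↔ e)) → (a → (a ∧ ¬e))), ¬¬a  //  ¬(¬(e ↔ (¬c ↔ e)) → (a → (a ∧ ¬e))), ¬a.
      branch 1.1 (add (¬(e ↔ (¬c ↔ e)) → (a → (a ∧ ¬e))), ¬¬a):
        (¬(e ↔ (¬c ↔ e)) → (a → (a ∧ ¬e))): β-rule — branch into ¬¬(e ↔ (¬c ↔ e))  //  (a → (a ∧ ¬e)).
          branch 1.1.1 (add ¬¬(e ↔ (¬c ↔ e))):
            ¬¬(e ↔ (¬c ↔ e)): β-rule — branch into e, (¬c ↔ e)  //  ¬e, ¬(¬c ↔ e).
              branch 1.1.1.1 (add e, (¬c ↔ e)):
                (¬c ↔ e): β-rule — branch into ¬c, e  //  ¬¬c, ¬e.
                  branch 1.1.1.1.1 (add ¬c, e):
                    ○ open, literals {a=T, c=F, e=T}.
                  branch 1.1.1.1.2 (add ¬¬c, ¬e):
                    × closes — contains both e and ¬e.
              branch 1.1.1.2 (add ¬e, ¬(¬c ↔ e)):
                ¬(¬c ↔ e): β-rule — branch into ¬c, ¬e  //  ¬¬c, e.
                  branch 1.1.1.2.1 (add ¬c, ¬e):
                    ○ open, literals {a=T, c=F, e=F}.
                  branch 1.1.1.2.2 (add ¬¬c, e):
                    × closes — contains both e and ¬e.
          branch 1.1.2 (add (a → (a ∧ ¬e))):
            (a → (a ∧ ¬e)): β-rule — branch into ¬a  //  (a ∧ ¬e).
              branch 1.1.2.1 (add ¬a):
                × closes — contains both a and ¬a.
              branch 1.1.2.2 (add (a ∧ ¬e)):
                (a ∧ ¬e): α-rule — add a, ¬e.
                ○ open, literals {a=T, e=F}.
      branch 1.2 (add ¬(¬(e ↔ (¬c ↔ e)) → (a → (a ∧ ¬e))), ¬a):
        ¬(¬(e ↔ (¬c ↔ e)) → (a → (a ∧ ¬e))): α-rule — add ¬(e ↔ (¬c ↔ e)), ¬(a → (a ∧ ¬e)).
        ¬(a → (a ∧ ¬e)): α-rule — add a, ¬(a ∧ ¬e).
        × closes — contains both a and ¬a.
  branch 2 (add (¬a ∧ b)):
    (¬a ∧ b): α-rule — add ¬a, b.
    ○ open, literals {a=F, b=T}.
4 branches closed, 4 open.
Each open branch fixes some atoms; the unmentioned ones are free. Counting distinct full assignments: branch {a=T, c=F, e=T} (b, d) contributes 4 new; branch {a=T, c=F, e=F} (b, d) contributes 4 new; branch {a=T, e=F} (b, c, d) contributes 4 new; branch {a=F, b=T} (c, d, e) contributes 8 new. Total: 20.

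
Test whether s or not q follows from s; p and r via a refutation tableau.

Initial set: {T s; T (p and r); F (s or not q)}.
T (p and r): α-rule — add T p, T r.
F (s or not q): α-rule — add F s, F not q.
× closes — contains both s and not s.
All 1 branch closes.
Every branch closed, so the premises entail the conclusion.

Yes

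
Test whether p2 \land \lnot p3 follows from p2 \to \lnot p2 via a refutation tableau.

Initial set: {(p2 \to \lnot p2); \lnot (p2 \land \lnot p3)}.
(p2 \to \lnot p2): β-rule — branch into \lnot p2  //  \lnot p2.
  branch 1 (add \lnot p2):
    \lnot (p2 \land \lnot p3): β-rule — branch into \lnot p2  //  \lnot \lnot p3.
      branch 1.1 (add \lnot p2):
        ○ open, literals {p2=F}.
      branch 1.2 (add \lnot \lnot p3):
        ○ open, literals {p2=F, p3=T}.
  branch 2 (add \lnot p2):
    \lnot (p2 \land \lnot p3): β-rule — branch into \lnot p2  //  \lnot \lnot p3.
      branch 2.1 (add \lnot p2):
        ○ open, literals {p2=F}.
      branch 2.2 (add \lnot \lnot p3):
        ○ open, literals {p2=F, p3=T}.
0 branches closed, 4 open.
An open branch gives a countermodel: p2=F (unmentioned atoms arbitrary); the premises hold there but the conclusion fails.

No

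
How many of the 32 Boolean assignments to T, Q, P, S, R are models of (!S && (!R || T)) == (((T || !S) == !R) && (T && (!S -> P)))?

Initial set: {((!S && (!R || T)) == (((T || !S) == !R) && (T && (!S -> P))))}.
((!S && (!R || T)) == (((T || !S) == !R) && (T && (!S -> P)))): β-rule — branch into (!S && (!R || T)), (((T || !S) == !R) && (T && (!S -> P)))  //  !(!S && (!R || T)), !(((T || !S) == !R) && (T && (!S -> P))).
  branch 1 (add (!S && (!R || T)), (((T || !S) == !R) && (T && (!S -> P)))):
    (!S && (!R || T)): α-rule — add !S, (!R || T).
    (((T || !S) == !R) && (T && (!S -> P))): α-rule — add ((T || !S) == !R), (T && (!S -> P)).
    (T && (!S -> P)): α-rule — add T, (!S -> P).
    (!R || T): β-rule — branch into !R  //  T.
      branch 1.1 (add !R):
        ((T || !S) == !R): β-rule — branch into (T || !S), !R  //  !(T || !S), !!R.
          branch 1.1.1 (add (T || !S), !R):
            (!S -> P): β-rule — branch into !!S  //  P.
              branch 1.1.1.1 (add !!S):
                × closes — contains both S and !S.
              branch 1.1.1.2 (add P):
                (T || !S): β-rule — branch into T  //  !S.
                  branch 1.1.1.2.1 (add T):
                    ○ open, literals {P=T, R=F, S=F, T=T}.
                  branch 1.1.1.2.2 (add !S):
                    ○ open, literals {P=T, R=F, S=F, T=T}.
          branch 1.1.2 (add !(T || !S), !!R):
            × closes — contains both R and !R.
      branch 1.2 (add T):
        ((T || !S) == !R): β-rule — branch into (T || !S), !R  //  !(T || !S), !!R.
          branch 1.2.1 (add (T || !S), !R):
            (!S -> P): β-rule — branch into !!S  //  P.
              branch 1.2.1.1 (add !!S):
                × closes — contains both S and !S.
              branch 1.2.1.2 (add P):
                (T || !S): β-rule — branch into T  //  !S.
                  branch 1.2.1.2.1 (add T):
                    ○ open, literals {P=T, R=F, S=F, T=T}.
                  branch 1.2.1.2.2 (add !S):
                    ○ open, literals {P=T, R=F, S=F, T=T}.
          branch 1.2.2 (add !(T || !S), !!R):
            !(T || !S): α-rule — add !T, !!S.
            × closes — contains both T and !T.
  branch 2 (add !(!S && (!R || T)), !(((T || !S) == !R) && (T && (!S -> P)))):
    !(!S && (!R || T)): β-rule — branch into !!S  //  !(!R || T).
      branch 2.1 (add !!S):
        !(((T || !S) == !R) && (T && (!S -> P))): β-rule — branch into !((T || !S) == !R)  //  !(T && (!S -> P)).
          branch 2.1.1 (add !((T || !S) == !R)):
            !((T || !S) == !R): β-rule — branch into (T || !S), !!R  //  !(T || !S), !R.
              branch 2.1.1.1 (add (T || !S), !!R):
                (T || !S): β-rule — branch into T  //  !S.
                  branch 2.1.1.1.1 (add T):
                    ○ open, literals {R=T, S=T, T=T}.
                  branch 2.1.1.1.2 (add !S):
                    × closes — contains both S and !S.
              branch 2.1.1.2 (add !(T || !S), !R):
                !(T || !S): α-rule — add !T, !!S.
                ○ open, literals {R=F, S=T, T=F}.
          branch 2.1.2 (add !(T && (!S -> P))):
            !(T && (!S -> P)): β-rule — branch into !T  //  !(!S -> P).
              branch 2.1.2.1 (add !T):
                ○ open, literals {S=T, T=F}.
              branch 2.1.2.2 (add !(!S -> P)):
                !(!S -> P): α-rule — add !S, !P.
                × closes — contains both S and !S.
      branch 2.2 (add !(!R || T)):
        !(!R || T): α-rule — add !!R, !T.
        !(((T || !S) == !R) && (T && (!S -> P))): β-rule — branch into !((T || !S) == !R)  //  !(T && (!S -> P)).
          branch 2.2.1 (add !((T || !S) == !R)):
            !((T || !S) == !R): β-rule — branch into (T || !S), !!R  //  !(T || !S), !R.
              branch 2.2.1.1 (add (T || !S), !!R):
                (T || !S): β-rule — branch into T  //  !S.
                  branch 2.2.1.1.1 (add T):
                    × closes — contains both T and !T.
                  branch 2.2.1.1.2 (add !S):
                    ○ open, literals {R=T, S=F, T=F}.
              branch 2.2.1.2 (add !(T || !S), !R):
                × closes — contains both R and !R.
          branch 2.2.2 (add !(T && (!S -> P))):
            !(T && (!S -> P)): β-rule — branch into !T  //  !(!S -> P).
              branch 2.2.2.1 (add !T):
                ○ open, literals {R=T, T=F}.
              branch 2.2.2.2 (add !(!S -> P)):
                !(!S -> P): α-rule — add !S, !P.
                ○ open, literals {P=F, R=T, S=F, T=F}.
8 branches closed, 10 open.
Each open branch fixes some atoms; the unmentioned ones are free. Counting distinct full assignments: branch {P=T, R=F, S=F, T=T} (Q) contributes 2 new; branch {P=T, R=F, S=F, T=T} (Q) contributes 0 new; branch {P=T, R=F, S=F, T=T} (Q) contributes 0 new; branch {P=T, R=F, S=F, T=T} (Q) contributes 0 new; branch {R=T, S=T, T=T} (Q, P) contributes 4 new; branch {R=F, S=T, T=F} (Q, P) contributes 4 new; branch {S=T, T=F} (Q, P, R) contributes 4 new; branch {R=T, S=F, T=F} (Q, P) contributes 4 new; branch {R=T, T=F} (Q, P, S) contributes 0 new; branch {P=F, R=T, S=F, T=F} (Q) contributes 0 new. Total: 18.

18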